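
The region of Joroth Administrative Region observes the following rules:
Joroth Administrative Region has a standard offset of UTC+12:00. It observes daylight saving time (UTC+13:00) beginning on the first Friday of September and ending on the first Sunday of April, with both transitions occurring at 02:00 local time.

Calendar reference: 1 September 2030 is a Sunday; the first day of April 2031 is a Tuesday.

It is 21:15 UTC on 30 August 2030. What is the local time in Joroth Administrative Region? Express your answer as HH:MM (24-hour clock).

1 September 2030 is a Sunday, so the first Friday is September 6.
1 April 2031 is a Tuesday, so the first Sunday is April 6.
At the standard offset (UTC+12:00), 21:15 UTC + 12h = 09:15 Joroth Administrative Region standard time (rolling into the next day, 31 August 2030).
The standard-time date in Joroth Administrative Region, 31 August 2030, does not fall between 6 September 2030 and 6 April 2031, so daylight saving is not in effect and Joroth Administrative Region is at UTC+12:00.
21:15 UTC + 12h = 09:15 local (rolling into the next day, 31 August 2030).

09:15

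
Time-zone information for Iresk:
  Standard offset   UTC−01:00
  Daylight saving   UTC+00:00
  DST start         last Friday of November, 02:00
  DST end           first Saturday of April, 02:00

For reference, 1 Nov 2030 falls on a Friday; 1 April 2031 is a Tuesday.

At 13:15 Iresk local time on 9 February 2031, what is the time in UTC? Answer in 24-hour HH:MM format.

13:15

1 November 2030 is a Friday, so Fridays fall on 1, 8, 15, 22, 29; the last is November 29.
1 April 2031 is a Tuesday, so the first Saturday is April 5.
9 February 2031 falls between 29 November 2030 and 5 April 2031, so daylight saving is in effect and Iresk is at UTC+00:00.
13:15 local − 0h = 13:15 UTC.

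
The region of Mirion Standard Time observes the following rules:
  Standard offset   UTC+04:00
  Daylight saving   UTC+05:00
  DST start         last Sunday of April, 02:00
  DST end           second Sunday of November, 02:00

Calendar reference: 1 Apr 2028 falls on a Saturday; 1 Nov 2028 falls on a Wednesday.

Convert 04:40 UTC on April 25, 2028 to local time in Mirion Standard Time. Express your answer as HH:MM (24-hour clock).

08:40

1 April 2028 is a Saturday, so Sundays fall on 2, 9, 16, 23, 30; the last is April 30.
1 November 2028 is a Wednesday, so the first Sunday is November 5 and the second is November 12.
At the standard offset (UTC+04:00), 04:40 UTC + 4h = 08:40 Mirion Standard Time standard time.
Daylight saving runs 30 April – 12 November; the standard-time date in Mirion Standard Time, April 25, 2028, is outside that window, so Mirion Standard Time is on standard time at UTC+04:00.
04:40 UTC + 4h = 08:40 local.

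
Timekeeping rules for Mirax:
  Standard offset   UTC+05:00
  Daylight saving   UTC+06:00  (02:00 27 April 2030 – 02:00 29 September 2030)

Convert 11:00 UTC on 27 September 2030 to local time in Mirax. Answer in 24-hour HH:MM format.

17:00

At the standard offset (UTC+05:00), 11:00 UTC + 5h = 16:00 Mirax standard time.
The standard-time date in Mirax, 27 September 2030, lies within the daylight-saving period (27 April – 29 September), so Mirax is on daylight time, UTC+06:00.
11:00 UTC + 6h = 17:00 local.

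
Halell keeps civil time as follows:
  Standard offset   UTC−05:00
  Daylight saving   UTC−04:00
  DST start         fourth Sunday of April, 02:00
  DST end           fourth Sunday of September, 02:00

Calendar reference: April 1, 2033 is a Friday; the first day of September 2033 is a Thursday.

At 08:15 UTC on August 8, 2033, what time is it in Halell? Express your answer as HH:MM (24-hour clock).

1 April 2033 is a Friday, so the first Sunday is April 3 and the fourth is April 24.
1 September 2033 is a Thursday, so the first Sunday is September 4 and the fourth is September 25.
At the standard offset (UTC−05:00), 08:15 UTC − 5h = 03:15 Halell standard time.
The standard-time date in Halell, August 8, 2033, lies within the daylight-saving period (24 April – 25 September), so Halell is on daylight time, UTC−04:00.
08:15 UTC − 4h = 04:15 local.

04:15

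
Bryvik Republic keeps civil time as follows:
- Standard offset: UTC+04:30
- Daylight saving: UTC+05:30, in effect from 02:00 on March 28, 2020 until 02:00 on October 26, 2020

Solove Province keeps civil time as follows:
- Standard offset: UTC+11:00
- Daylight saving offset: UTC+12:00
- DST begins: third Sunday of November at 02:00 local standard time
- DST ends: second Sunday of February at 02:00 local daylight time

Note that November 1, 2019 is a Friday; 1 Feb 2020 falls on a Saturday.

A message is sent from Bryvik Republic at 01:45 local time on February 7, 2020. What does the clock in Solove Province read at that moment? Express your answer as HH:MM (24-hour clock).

February 7, 2020 is outside the daylight-saving period (28 March – 26 October), so Bryvik Republic is on standard time, UTC+04:30.
01:45 Bryvik Republic − 4h30m = 21:15 UTC (rolling into the previous day, 6 February 2020).
1 November 2019 is a Friday, so the first Sunday is November 3 and the third is November 17.
1 February 2020 is a Saturday, so the first Sunday is February 2 and the second is February 9.
At the standard offset (UTC+11:00), 21:15 UTC + 11h = 08:15 Solove Province standard time (rolling into the next day, 7 February 2020).
The standard-time date in Solove Province, February 7, 2020, lies within the daylight-saving period (17 November 2019 – 9 February 2020), so Solove Province is on daylight time, UTC+12:00.
21:15 UTC + 12h = 09:15 Solove Province (rolling into the next day, 7 February 2020).

09:15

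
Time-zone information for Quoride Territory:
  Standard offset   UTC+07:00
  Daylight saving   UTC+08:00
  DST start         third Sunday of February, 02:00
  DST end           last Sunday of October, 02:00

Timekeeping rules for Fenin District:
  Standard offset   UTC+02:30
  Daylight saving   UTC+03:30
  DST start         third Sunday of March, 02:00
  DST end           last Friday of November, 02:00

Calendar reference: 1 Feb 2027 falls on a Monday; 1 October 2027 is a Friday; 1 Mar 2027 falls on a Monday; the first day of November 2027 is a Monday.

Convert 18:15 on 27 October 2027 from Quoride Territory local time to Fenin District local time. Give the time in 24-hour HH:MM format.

13:45

1 February 2027 is a Monday, so the first Sunday is February 7 and the third is February 21.
1 October 2027 is a Friday, so Sundays fall on 3, 10, 17, 24, 31; the last is October 31.
Daylight saving runs 21 February – 31 October; 27 October 2027 is inside that window, so Quoride Territory is at UTC+08:00.
18:15 Quoride Territory − 8h = 10:15 UTC.
1 March 2027 is a Monday, so the first Sunday is March 7 and the third is March 21.
1 November 2027 is a Monday, so Fridays fall on 5, 12, 19, 26; the last is November 26.
At the standard offset (UTC+02:30), 10:15 UTC + 2h30m = 12:45 Fenin District standard time.
The standard-time date in Fenin District, 27 October 2027, lies within the daylight-saving period (21 March – 26 November), so Fenin District is on daylight time, UTC+03:30.
10:15 UTC + 3h30m = 13:45 Fenin District.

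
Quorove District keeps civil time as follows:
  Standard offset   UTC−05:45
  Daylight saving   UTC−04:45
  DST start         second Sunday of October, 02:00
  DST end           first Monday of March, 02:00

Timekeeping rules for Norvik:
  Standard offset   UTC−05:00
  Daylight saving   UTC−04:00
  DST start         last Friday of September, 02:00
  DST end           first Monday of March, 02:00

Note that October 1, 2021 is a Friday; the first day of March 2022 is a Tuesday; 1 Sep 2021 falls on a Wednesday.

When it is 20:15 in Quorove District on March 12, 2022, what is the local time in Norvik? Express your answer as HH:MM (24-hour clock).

21:00

1 October 2021 is a Friday, so the first Sunday is October 3 and the second is October 10.
1 March 2022 is a Tuesday, so the first Monday is March 7.
Daylight saving runs 10 October 2021 – 7 March 2022; March 12, 2022 is outside that window, so Quorove District is on standard time at UTC−05:45.
20:15 Quorove District + 5h45m = 02:00 UTC (rolling into the next day, 13 March 2022).
1 September 2021 is a Wednesday, so Fridays fall on 3, 10, 17, 24; the last is September 24.
1 March 2022 is a Tuesday, so the first Monday is March 7.
At the standard offset (UTC−05:00), 02:00 UTC − 5h = 21:00 Norvik standard time (rolling into the previous day, 12 March 2022).
The standard-time date in Norvik, March 12, 2022, does not fall between 24 September 2021 and 7 March 2022, so daylight saving is not in effect and Norvik is at UTC−05:00.
02:00 UTC − 5h = 21:00 Norvik (rolling into the previous day, 12 March 2022).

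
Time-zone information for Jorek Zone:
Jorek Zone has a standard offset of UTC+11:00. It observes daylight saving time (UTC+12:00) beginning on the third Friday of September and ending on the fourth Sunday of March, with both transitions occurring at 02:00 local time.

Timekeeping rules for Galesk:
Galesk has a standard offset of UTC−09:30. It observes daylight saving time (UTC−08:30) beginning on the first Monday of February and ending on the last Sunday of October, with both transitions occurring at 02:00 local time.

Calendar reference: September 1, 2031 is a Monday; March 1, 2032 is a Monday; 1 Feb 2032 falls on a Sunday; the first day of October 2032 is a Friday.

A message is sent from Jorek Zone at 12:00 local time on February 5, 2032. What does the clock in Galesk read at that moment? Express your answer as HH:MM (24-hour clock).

1 September 2031 is a Monday, so the first Friday is September 5 and the third is September 19.
1 March 2032 is a Monday, so the first Sunday is March 7 and the fourth is March 28.
Daylight saving runs 19 September 2031 – 28 March 2032; February 5, 2032 is inside that window, so Jorek Zone is at UTC+12:00.
12:00 Jorek Zone − 12h = 00:00 UTC.
1 February 2032 is a Sunday, so the first Monday is February 2.
1 October 2032 is a Friday, so Sundays fall on 3, 10, 17, 24, 31; the last is October 31.
At the standard offset (UTC−09:30), 00:00 UTC − 9h30m = 14:30 Galesk standard time (rolling into the previous day, 4 February 2032).
Daylight saving runs 2 February – 31 October; the standard-time date in Galesk, February 4, 2032, is inside that window, so Galesk is at UTC−08:30.
00:00 UTC − 8h30m = 15:30 Galesk (rolling into the previous day, 4 February 2032).

15:30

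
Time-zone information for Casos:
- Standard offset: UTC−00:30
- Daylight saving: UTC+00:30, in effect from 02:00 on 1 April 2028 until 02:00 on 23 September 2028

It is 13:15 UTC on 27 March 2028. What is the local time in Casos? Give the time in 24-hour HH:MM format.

12:45

At the standard offset (UTC−00:30), 13:15 UTC − 0h30m = 12:45 Casos standard time.
The standard-time date in Casos, 27 March 2028, is outside the daylight-saving period (1 April – 23 September), so Casos is on standard time, UTC−00:30.
13:15 UTC − 0h30m = 12:45 local.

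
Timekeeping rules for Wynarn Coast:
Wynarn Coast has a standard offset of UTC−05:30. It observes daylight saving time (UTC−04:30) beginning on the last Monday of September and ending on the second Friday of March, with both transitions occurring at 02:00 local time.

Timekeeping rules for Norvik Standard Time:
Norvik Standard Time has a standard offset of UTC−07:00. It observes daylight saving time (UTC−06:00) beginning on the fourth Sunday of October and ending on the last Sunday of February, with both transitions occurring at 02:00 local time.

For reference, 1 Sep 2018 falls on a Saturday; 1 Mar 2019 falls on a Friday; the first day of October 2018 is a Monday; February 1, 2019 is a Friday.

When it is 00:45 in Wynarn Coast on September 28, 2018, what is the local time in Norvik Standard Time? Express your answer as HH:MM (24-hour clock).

1 September 2018 is a Saturday, so Mondays fall on 3, 10, 17, 24; the last is September 24.
1 March 2019 is a Friday, so the first Friday is March 1 and the second is March 8.
Daylight saving runs 24 September 2018 – 8 March 2019; September 28, 2018 is inside that window, so Wynarn Coast is at UTC−04:30.
00:45 Wynarn Coast + 4h30m = 05:15 UTC.
1 October 2018 is a Monday, so the first Sunday is October 7 and the fourth is October 28.
1 February 2019 is a Friday, so Sundays fall on 3, 10, 17, 24; the last is February 24.
At the standard offset (UTC−07:00), 05:15 UTC − 7h = 22:15 Norvik Standard Time standard time (rolling into the previous day, 27 September 2018).
The standard-time date in Norvik Standard Time, September 27, 2018, does not fall between 28 October 2018 and 24 February 2019, so daylight saving is not in effect and Norvik Standard Time is at UTC−07:00.
05:15 UTC − 7h = 22:15 Norvik Standard Time (rolling into the previous day, 27 September 2018).

22:15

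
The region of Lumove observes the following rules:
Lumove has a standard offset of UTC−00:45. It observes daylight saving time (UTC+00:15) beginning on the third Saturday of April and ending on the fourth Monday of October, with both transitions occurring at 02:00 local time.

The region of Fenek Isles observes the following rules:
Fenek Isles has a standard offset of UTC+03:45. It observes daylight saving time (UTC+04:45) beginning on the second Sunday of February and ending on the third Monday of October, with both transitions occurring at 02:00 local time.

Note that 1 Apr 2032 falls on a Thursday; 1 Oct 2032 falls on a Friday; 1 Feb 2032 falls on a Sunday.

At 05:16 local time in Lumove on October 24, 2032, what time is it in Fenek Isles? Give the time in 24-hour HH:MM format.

08:46

1 April 2032 is a Thursday, so the first Saturday is April 3 and the third is April 17.
1 October 2032 is a Friday, so the first Monday is October 4 and the fourth is October 25.
October 24, 2032 lies within the daylight-saving period (17 April – 25 October), so Lumove is on daylight time, UTC+00:15.
05:16 Lumove − 0h15m = 05:01 UTC.
1 February 2032 is a Sunday, so the first Sunday is February 1 and the second is February 8.
1 October 2032 is a Friday, so the first Monday is October 4 and the third is October 18.
At the standard offset (UTC+03:45), 05:01 UTC + 3h45m = 08:46 Fenek Isles standard time.
Daylight saving runs 8 February – 18 October; the standard-time date in Fenek Isles, October 24, 2032, is outside that window, so Fenek Isles is on standard time at UTC+03:45.
05:01 UTC + 3h45m = 08:46 Fenek Isles.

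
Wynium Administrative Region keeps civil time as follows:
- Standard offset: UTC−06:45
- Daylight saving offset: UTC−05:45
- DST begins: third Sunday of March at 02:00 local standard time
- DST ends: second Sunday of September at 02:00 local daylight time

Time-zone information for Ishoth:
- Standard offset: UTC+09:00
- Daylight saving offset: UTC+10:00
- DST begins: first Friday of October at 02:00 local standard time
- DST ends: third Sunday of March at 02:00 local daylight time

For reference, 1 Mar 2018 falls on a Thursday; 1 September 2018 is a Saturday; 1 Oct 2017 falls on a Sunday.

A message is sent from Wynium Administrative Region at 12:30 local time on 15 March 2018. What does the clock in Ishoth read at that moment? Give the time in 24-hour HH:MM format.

05:15

1 March 2018 is a Thursday, so the first Sunday is March 4 and the third is March 18.
1 September 2018 is a Saturday, so the first Sunday is September 2 and the second is September 9.
15 March 2018 is outside the daylight-saving period (18 March – 9 September), so Wynium Administrative Region is on standard time, UTC−06:45.
12:30 Wynium Administrative Region + 6h45m = 19:15 UTC.
1 October 2017 is a Sunday, so the first Friday is October 6.
1 March 2018 is a Thursday, so the first Sunday is March 4 and the third is March 18.
At the standard offset (UTC+09:00), 19:15 UTC + 9h = 04:15 Ishoth standard time (rolling into the next day, 16 March 2018).
The standard-time date in Ishoth, 16 March 2018, falls between 6 October 2017 and 18 March 2018, so daylight saving is in effect and Ishoth is at UTC+10:00.
19:15 UTC + 10h = 05:15 Ishoth (rolling into the next day, 16 March 2018).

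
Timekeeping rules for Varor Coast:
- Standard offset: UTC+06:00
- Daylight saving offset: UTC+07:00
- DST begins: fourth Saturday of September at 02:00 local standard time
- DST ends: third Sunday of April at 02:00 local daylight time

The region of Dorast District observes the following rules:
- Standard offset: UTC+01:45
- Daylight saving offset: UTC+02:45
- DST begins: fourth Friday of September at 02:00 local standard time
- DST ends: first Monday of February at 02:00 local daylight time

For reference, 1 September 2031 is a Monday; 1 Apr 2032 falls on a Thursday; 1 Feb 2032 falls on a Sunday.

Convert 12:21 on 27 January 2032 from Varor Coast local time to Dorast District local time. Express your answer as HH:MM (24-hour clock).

08:06

1 September 2031 is a Monday, so the first Saturday is September 6 and the fourth is September 27.
1 April 2032 is a Thursday, so the first Sunday is April 4 and the third is April 18.
27 January 2032 lies within the daylight-saving period (27 September 2031 – 18 April 2032), so Varor Coast is on daylight time, UTC+07:00.
12:21 Varor Coast − 7h = 05:21 UTC.
1 September 2031 is a Monday, so the first Friday is September 5 and the fourth is September 26.
1 February 2032 is a Sunday, so the first Monday is February 2.
At the standard offset (UTC+01:45), 05:21 UTC + 1h45m = 07:06 Dorast District standard time.
Daylight saving runs 26 September 2031 – 2 February 2032; the standard-time date in Dorast District, 27 January 2032, is inside that window, so Dorast District is at UTC+02:45.
05:21 UTC + 2h45m = 08:06 Dorast District.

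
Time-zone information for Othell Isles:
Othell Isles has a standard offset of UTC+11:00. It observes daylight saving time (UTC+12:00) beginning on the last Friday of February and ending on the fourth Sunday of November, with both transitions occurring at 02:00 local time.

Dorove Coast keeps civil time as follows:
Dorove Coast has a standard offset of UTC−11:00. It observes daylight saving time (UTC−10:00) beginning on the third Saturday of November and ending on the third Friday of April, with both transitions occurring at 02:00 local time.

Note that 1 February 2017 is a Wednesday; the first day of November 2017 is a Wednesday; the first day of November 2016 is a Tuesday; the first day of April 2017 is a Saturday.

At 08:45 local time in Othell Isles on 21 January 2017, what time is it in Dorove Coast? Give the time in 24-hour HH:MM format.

11:45

1 February 2017 is a Wednesday, so Fridays fall on 3, 10, 17, 24; the last is February 24.
1 November 2017 is a Wednesday, so the first Sunday is November 5 and the fourth is November 26.
21 January 2017 does not fall between 24 February and 26 November, so daylight saving is not in effect and Othell Isles is at UTC+11:00.
08:45 Othell Isles − 11h = 21:45 UTC (rolling into the previous day, 20 January 2017).
1 November 2016 is a Tuesday, so the first Saturday is November 5 and the third is November 19.
1 April 2017 is a Saturday, so the first Friday is April 7 and the third is April 21.
At the standard offset (UTC−11:00), 21:45 UTC − 11h = 10:45 Dorove Coast standard time.
Daylight saving runs 19 November 2016 – 21 April 2017; the standard-time date in Dorove Coast, 20 January 2017, is inside that window, so Dorove Coast is at UTC−10:00.
21:45 UTC − 10h = 11:45 Dorove Coast.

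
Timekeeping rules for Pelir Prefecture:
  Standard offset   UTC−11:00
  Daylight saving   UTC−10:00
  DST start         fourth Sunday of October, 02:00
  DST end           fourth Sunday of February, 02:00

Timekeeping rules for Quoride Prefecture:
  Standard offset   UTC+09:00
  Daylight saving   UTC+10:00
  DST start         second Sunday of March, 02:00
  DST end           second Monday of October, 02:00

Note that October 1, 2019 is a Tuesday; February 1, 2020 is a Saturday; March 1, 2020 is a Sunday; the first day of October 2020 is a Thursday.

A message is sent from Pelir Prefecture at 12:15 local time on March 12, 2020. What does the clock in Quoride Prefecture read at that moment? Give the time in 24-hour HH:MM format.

1 October 2019 is a Tuesday, so the first Sunday is October 6 and the fourth is October 27.
1 February 2020 is a Saturday, so the first Sunday is February 2 and the fourth is February 23.
March 12, 2020 does not fall between 27 October 2019 and 23 February 2020, so daylight saving is not in effect and Pelir Prefecture is at UTC−11:00.
12:15 Pelir Prefecture + 11h = 23:15 UTC.
1 March 2020 is a Sunday, so the first Sunday is March 1 and the second is March 8.
1 October 2020 is a Thursday, so the first Monday is October 5 and the second is October 12.
At the standard offset (UTC+09:00), 23:15 UTC + 9h = 08:15 Quoride Prefecture standard time (rolling into the next day, 13 March 2020).
Daylight saving runs 8 March – 12 October; the standard-time date in Quoride Prefecture, March 13, 2020, is inside that window, so Quoride Prefecture is at UTC+10:00.
23:15 UTC + 10h = 09:15 Quoride Prefecture (rolling into the next day, 13 March 2020).

09:15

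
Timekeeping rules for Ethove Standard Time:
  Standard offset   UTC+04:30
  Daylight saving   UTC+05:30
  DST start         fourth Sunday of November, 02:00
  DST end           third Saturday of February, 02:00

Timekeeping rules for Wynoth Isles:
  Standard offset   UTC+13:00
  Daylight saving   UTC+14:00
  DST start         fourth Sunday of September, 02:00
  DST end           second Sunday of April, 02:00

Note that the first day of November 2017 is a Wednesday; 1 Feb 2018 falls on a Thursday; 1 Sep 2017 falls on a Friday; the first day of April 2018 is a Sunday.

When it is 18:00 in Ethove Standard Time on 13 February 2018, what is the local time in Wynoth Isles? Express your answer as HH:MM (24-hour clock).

1 November 2017 is a Wednesday, so the first Sunday is November 5 and the fourth is November 26.
1 February 2018 is a Thursday, so the first Saturday is February 3 and the third is February 17.
Daylight saving runs 26 November 2017 – 17 February 2018; 13 February 2018 is inside that window, so Ethove Standard Time is at UTC+05:30.
18:00 Ethove Standard Time − 5h30m = 12:30 UTC.
1 September 2017 is a Friday, so the first Sunday is September 3 and the fourth is September 24.
1 April 2018 is a Sunday, so the first Sunday is April 1 and the second is April 8.
At the standard offset (UTC+13:00), 12:30 UTC + 13h = 01:30 Wynoth Isles standard time (rolling into the next day, 14 February 2018).
The standard-time date in Wynoth Isles, 14 February 2018, lies within the daylight-saving period (24 September 2017 – 8 April 2018), so Wynoth Isles is on daylight time, UTC+14:00.
12:30 UTC + 14h = 02:30 Wynoth Isles (rolling into the next day, 14 February 2018).

02:30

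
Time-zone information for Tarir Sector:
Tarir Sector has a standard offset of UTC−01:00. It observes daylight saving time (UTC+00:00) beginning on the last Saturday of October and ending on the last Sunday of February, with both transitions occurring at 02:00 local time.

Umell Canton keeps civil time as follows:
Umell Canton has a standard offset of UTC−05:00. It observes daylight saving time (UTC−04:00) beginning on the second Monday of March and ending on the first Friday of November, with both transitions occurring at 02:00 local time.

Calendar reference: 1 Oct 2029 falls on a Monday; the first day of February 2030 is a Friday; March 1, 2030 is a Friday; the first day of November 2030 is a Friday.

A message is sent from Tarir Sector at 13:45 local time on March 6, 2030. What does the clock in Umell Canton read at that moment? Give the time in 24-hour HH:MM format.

1 October 2029 is a Monday, so Saturdays fall on 6, 13, 20, 27; the last is October 27.
1 February 2030 is a Friday, so Sundays fall on 3, 10, 17, 24; the last is February 24.
Daylight saving runs 27 October 2029 – 24 February 2030; March 6, 2030 is outside that window, so Tarir Sector is on standard time at UTC−01:00.
13:45 Tarir Sector + 1h = 14:45 UTC.
1 March 2030 is a Friday, so the first Monday is March 4 and the second is March 11.
1 November 2030 is a Friday, so the first Friday is November 1.
At the standard offset (UTC−05:00), 14:45 UTC − 5h = 09:45 Umell Canton standard time.
The standard-time date in Umell Canton, March 6, 2030, does not fall between 11 March and 1 November, so daylight saving is not in effect and Umell Canton is at UTC−05:00.
14:45 UTC − 5h = 09:45 Umell Canton.

09:45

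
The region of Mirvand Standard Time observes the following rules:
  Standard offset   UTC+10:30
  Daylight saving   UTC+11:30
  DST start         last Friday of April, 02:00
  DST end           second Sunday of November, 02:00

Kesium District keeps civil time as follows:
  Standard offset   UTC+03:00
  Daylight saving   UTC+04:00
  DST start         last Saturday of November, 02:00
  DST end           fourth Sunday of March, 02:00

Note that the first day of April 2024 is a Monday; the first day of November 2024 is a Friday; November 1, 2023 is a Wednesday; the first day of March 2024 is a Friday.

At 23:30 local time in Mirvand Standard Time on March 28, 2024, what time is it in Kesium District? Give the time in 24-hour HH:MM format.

16:00

1 April 2024 is a Monday, so Fridays fall on 5, 12, 19, 26; the last is April 26.
1 November 2024 is a Friday, so the first Sunday is November 3 and the second is November 10.
Daylight saving runs 26 April – 10 November; March 28, 2024 is outside that window, so Mirvand Standard Time is on standard time at UTC+10:30.
23:30 Mirvand Standard Time − 10h30m = 13:00 UTC.
1 November 2023 is a Wednesday, so Saturdays fall on 4, 11, 18, 25; the last is November 25.
1 March 2024 is a Friday, so the first Sunday is March 3 and the fourth is March 24.
At the standard offset (UTC+03:00), 13:00 UTC + 3h = 16:00 Kesium District standard time.
Daylight saving runs 25 November 2023 – 24 March 2024; the standard-time date in Kesium District, March 28, 2024, is outside that window, so Kesium District is on standard time at UTC+03:00.
13:00 UTC + 3h = 16:00 Kesium District.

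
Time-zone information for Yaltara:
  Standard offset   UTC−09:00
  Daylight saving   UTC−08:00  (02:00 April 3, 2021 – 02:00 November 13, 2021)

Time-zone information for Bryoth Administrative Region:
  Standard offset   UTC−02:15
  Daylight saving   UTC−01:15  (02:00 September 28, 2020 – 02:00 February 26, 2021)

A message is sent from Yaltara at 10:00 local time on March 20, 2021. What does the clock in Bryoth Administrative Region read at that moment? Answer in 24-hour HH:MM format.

16:45

March 20, 2021 is outside the daylight-saving period (3 April – 13 November), so Yaltara is on standard time, UTC−09:00.
10:00 Yaltara + 9h = 19:00 UTC.
At the standard offset (UTC−02:15), 19:00 UTC − 2h15m = 16:45 Bryoth Administrative Region standard time.
Daylight saving runs 28 September 2020 – 26 February 2021; the standard-time date in Bryoth Administrative Region, March 20, 2021, is outside that window, so Bryoth Administrative Region is on standard time at UTC−02:15.
19:00 UTC − 2h15m = 16:45 Bryoth Administrative Region.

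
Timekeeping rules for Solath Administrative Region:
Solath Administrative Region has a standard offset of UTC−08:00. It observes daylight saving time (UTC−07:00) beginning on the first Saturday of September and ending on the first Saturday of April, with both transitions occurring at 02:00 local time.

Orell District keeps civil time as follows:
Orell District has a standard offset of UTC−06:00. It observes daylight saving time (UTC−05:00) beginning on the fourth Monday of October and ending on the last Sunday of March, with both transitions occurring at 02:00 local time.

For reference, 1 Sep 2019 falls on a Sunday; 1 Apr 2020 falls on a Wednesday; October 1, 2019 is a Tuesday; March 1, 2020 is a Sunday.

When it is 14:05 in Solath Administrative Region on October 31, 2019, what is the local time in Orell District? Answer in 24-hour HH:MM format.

16:05

1 September 2019 is a Sunday, so the first Saturday is September 7.
1 April 2020 is a Wednesday, so the first Saturday is April 4.
Daylight saving runs 7 September 2019 – 4 April 2020; October 31, 2019 is inside that window, so Solath Administrative Region is at UTC−07:00.
14:05 Solath Administrative Region + 7h = 21:05 UTC.
1 October 2019 is a Tuesday, so the first Monday is October 7 and the fourth is October 28.
1 March 2020 is a Sunday, so Sundays fall on 1, 8, 15, 22, 29; the last is March 29.
At the standard offset (UTC−06:00), 21:05 UTC − 6h = 15:05 Orell District standard time.
Daylight saving runs 28 October 2019 – 29 March 2020; the standard-time date in Orell District, October 31, 2019, is inside that window, so Orell District is at UTC−05:00.
21:05 UTC − 5h = 16:05 Orell District.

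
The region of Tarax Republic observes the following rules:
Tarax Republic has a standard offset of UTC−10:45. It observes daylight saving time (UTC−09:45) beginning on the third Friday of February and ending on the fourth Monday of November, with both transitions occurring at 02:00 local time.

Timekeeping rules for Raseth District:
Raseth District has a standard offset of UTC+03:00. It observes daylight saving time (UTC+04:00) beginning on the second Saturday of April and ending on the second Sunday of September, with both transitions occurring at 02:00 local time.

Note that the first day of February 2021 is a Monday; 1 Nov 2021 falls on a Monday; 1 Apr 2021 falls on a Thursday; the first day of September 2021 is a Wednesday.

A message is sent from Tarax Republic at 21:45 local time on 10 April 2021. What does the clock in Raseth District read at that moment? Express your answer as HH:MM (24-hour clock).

11:30

1 February 2021 is a Monday, so the first Friday is February 5 and the third is February 19.
1 November 2021 is a Monday, so the first Monday is November 1 and the fourth is November 22.
10 April 2021 falls between 19 February and 22 November, so daylight saving is in effect and Tarax Republic is at UTC−09:45.
21:45 Tarax Republic + 9h45m = 07:30 UTC (rolling into the next day, 11 April 2021).
1 April 2021 is a Thursday, so the first Saturday is April 3 and the second is April 10.
1 September 2021 is a Wednesday, so the first Sunday is September 5 and the second is September 12.
At the standard offset (UTC+03:00), 07:30 UTC + 3h = 10:30 Raseth District standard time.
Daylight saving runs 10 April – 12 September; the standard-time date in Raseth District, 11 April 2021, is inside that window, so Raseth District is at UTC+04:00.
07:30 UTC + 4h = 11:30 Raseth District.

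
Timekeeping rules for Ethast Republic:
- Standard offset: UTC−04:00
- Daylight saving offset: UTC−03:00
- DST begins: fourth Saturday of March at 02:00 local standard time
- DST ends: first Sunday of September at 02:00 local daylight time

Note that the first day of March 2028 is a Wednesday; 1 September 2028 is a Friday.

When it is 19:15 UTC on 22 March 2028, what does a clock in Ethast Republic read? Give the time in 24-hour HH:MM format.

1 March 2028 is a Wednesday, so the first Saturday is March 4 and the fourth is March 25.
1 September 2028 is a Friday, so the first Sunday is September 3.
At the standard offset (UTC−04:00), 19:15 UTC − 4h = 15:15 Ethast Republic standard time.
Daylight saving runs 25 March – 3 September; the standard-time date in Ethast Republic, 22 March 2028, is outside that window, so Ethast Republic is on standard time at UTC−04:00.
19:15 UTC − 4h = 15:15 local.

15:15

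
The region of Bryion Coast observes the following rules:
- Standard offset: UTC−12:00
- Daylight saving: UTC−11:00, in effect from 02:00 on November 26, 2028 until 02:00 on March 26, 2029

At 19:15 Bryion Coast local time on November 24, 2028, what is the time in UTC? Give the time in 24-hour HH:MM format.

07:15

Daylight saving runs 26 November 2028 – 26 March 2029; November 24, 2028 is outside that window, so Bryion Coast is on standard time at UTC−12:00.
19:15 local + 12h = 07:15 UTC (rolling into the next day, 25 November 2028).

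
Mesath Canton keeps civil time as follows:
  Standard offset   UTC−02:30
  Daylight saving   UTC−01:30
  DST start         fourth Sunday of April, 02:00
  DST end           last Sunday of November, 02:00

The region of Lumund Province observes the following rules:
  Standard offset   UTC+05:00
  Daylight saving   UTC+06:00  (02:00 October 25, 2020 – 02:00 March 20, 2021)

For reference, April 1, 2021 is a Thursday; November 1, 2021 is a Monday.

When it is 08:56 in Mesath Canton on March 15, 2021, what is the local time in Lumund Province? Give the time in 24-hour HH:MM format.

17:26

1 April 2021 is a Thursday, so the first Sunday is April 4 and the fourth is April 25.
1 November 2021 is a Monday, so Sundays fall on 7, 14, 21, 28; the last is November 28.
March 15, 2021 does not fall between 25 April and 28 November, so daylight saving is not in effect and Mesath Canton is at UTC−02:30.
08:56 Mesath Canton + 2h30m = 11:26 UTC.
At the standard offset (UTC+05:00), 11:26 UTC + 5h = 16:26 Lumund Province standard time.
The standard-time date in Lumund Province, March 15, 2021, lies within the daylight-saving period (25 October 2020 – 20 March 2021), so Lumund Province is on daylight time, UTC+06:00.
11:26 UTC + 6h = 17:26 Lumund Province.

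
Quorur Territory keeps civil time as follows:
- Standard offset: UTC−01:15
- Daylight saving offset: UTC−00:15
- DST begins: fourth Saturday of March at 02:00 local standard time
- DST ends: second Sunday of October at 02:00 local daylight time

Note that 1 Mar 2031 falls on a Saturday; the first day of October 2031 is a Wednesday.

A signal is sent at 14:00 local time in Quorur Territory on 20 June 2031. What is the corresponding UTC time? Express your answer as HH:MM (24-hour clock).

14:15

1 March 2031 is a Saturday, so the first Saturday is March 1 and the fourth is March 22.
1 October 2031 is a Wednesday, so the first Sunday is October 5 and the second is October 12.
20 June 2031 lies within the daylight-saving period (22 March – 12 October), so Quorur Territory is on daylight time, UTC−00:15.
14:00 local + 0h15m = 14:15 UTC.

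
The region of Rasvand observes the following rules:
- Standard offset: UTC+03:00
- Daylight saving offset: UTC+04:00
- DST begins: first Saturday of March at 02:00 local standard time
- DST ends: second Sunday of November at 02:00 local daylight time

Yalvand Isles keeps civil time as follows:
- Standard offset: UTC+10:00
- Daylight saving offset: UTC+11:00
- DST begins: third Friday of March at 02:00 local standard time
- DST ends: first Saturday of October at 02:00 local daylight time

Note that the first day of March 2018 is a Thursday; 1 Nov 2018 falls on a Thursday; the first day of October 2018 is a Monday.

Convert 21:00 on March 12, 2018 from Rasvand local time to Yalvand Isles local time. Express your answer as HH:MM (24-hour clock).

1 March 2018 is a Thursday, so the first Saturday is March 3.
1 November 2018 is a Thursday, so the first Sunday is November 4 and the second is November 11.
March 12, 2018 falls between 3 March and 11 November, so daylight saving is in effect and Rasvand is at UTC+04:00.
21:00 Rasvand − 4h = 17:00 UTC.
1 March 2018 is a Thursday, so the first Friday is March 2 and the third is March 16.
1 October 2018 is a Monday, so the first Saturday is October 6.
At the standard offset (UTC+10:00), 17:00 UTC + 10h = 03:00 Yalvand Isles standard time (rolling into the next day, 13 March 2018).
Daylight saving runs 16 March – 6 October; the standard-time date in Yalvand Isles, March 13, 2018, is outside that window, so Yalvand Isles is on standard time at UTC+10:00.
17:00 UTC + 10h = 03:00 Yalvand Isles (rolling into the next day, 13 March 2018).

03:00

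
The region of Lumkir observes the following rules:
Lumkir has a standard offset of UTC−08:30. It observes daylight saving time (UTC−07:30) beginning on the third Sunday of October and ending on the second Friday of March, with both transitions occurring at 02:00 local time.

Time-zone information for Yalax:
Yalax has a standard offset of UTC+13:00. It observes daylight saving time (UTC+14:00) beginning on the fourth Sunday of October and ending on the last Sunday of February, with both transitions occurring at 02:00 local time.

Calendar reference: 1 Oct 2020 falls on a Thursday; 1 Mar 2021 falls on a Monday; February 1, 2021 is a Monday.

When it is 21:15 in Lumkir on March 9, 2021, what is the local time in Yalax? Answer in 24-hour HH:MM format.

17:45

1 October 2020 is a Thursday, so the first Sunday is October 4 and the third is October 18.
1 March 2021 is a Monday, so the first Friday is March 5 and the second is March 12.
Daylight saving runs 18 October 2020 – 12 March 2021; March 9, 2021 is inside that window, so Lumkir is at UTC−07:30.
21:15 Lumkir + 7h30m = 04:45 UTC (rolling into the next day, 10 March 2021).
1 October 2020 is a Thursday, so the first Sunday is October 4 and the fourth is October 25.
1 February 2021 is a Monday, so Sundays fall on 7, 14, 21, 28; the last is February 28.
At the standard offset (UTC+13:00), 04:45 UTC + 13h = 17:45 Yalax standard time.
The standard-time date in Yalax, March 10, 2021, is outside the daylight-saving period (25 October 2020 – 28 February 2021), so Yalax is on standard time, UTC+13:00.
04:45 UTC + 13h = 17:45 Yalax.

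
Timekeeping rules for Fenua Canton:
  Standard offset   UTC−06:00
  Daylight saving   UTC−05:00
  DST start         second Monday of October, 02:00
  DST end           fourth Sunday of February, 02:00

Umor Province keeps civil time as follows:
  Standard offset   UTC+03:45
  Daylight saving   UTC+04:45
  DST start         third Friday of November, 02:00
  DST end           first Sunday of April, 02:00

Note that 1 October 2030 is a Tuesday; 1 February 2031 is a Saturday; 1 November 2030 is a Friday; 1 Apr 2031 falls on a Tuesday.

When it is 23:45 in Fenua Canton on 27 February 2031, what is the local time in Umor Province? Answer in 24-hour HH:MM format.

10:30

1 October 2030 is a Tuesday, so the first Monday is October 7 and the second is October 14.
1 February 2031 is a Saturday, so the first Sunday is February 2 and the fourth is February 23.
Daylight saving runs 14 October 2030 – 23 February 2031; 27 February 2031 is outside that window, so Fenua Canton is on standard time at UTC−06:00.
23:45 Fenua Canton + 6h = 05:45 UTC (rolling into the next day, 28 February 2031).
1 November 2030 is a Friday, so the first Friday is November 1 and the third is November 15.
1 April 2031 is a Tuesday, so the first Sunday is April 6.
At the standard offset (UTC+03:45), 05:45 UTC + 3h45m = 09:30 Umor Province standard time.
The standard-time date in Umor Province, 28 February 2031, lies within the daylight-saving period (15 November 2030 – 6 April 2031), so Umor Province is on daylight time, UTC+04:45.
05:45 UTC + 4h45m = 10:30 Umor Province.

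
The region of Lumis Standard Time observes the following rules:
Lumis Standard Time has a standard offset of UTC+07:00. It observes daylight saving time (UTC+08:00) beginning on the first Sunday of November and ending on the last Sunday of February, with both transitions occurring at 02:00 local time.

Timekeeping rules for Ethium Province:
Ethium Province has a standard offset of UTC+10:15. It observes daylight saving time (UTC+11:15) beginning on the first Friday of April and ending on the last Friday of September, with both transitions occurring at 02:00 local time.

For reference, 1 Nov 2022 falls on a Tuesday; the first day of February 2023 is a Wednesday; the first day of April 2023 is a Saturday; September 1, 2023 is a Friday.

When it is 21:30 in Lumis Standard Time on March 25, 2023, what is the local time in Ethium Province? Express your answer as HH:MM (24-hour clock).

1 November 2022 is a Tuesday, so the first Sunday is November 6.
1 February 2023 is a Wednesday, so Sundays fall on 5, 12, 19, 26; the last is February 26.
March 25, 2023 does not fall between 6 November 2022 and 26 February 2023, so daylight saving is not in effect and Lumis Standard Time is at UTC+07:00.
21:30 Lumis Standard Time − 7h = 14:30 UTC.
1 April 2023 is a Saturday, so the first Friday is April 7.
1 September 2023 is a Friday, so Fridays fall on 1, 8, 15, 22, 29; the last is September 29.
At the standard offset (UTC+10:15), 14:30 UTC + 10h15m = 00:45 Ethium Province standard time (rolling into the next day, 26 March 2023).
The standard-time date in Ethium Province, March 26, 2023, does not fall between 7 April and 29 September, so daylight saving is not in effect and Ethium Province is at UTC+10:15.
14:30 UTC + 10h15m = 00:45 Ethium Province (rolling into the next day, 26 March 2023).

00:45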